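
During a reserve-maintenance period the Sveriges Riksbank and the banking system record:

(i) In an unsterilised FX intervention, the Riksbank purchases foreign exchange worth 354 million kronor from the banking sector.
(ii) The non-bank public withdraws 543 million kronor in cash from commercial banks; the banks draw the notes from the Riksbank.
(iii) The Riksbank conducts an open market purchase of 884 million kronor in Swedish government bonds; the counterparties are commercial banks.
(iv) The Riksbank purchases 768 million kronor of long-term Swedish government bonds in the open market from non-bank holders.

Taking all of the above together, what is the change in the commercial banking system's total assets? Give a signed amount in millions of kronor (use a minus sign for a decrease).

+225 million

Riksbank balance sheet:
  Assets:      Securities +1652M, Foreign assets +354M
  Liabilities: Bank reserves +1463M, Currency in circulation +543M
Commercial banking system:
  Assets:      Reserves at CB +1463M, Securities −884M, Foreign assets −354M
  Liabilities: Checkable deposits +225M
Change in total bank assets = +225 million.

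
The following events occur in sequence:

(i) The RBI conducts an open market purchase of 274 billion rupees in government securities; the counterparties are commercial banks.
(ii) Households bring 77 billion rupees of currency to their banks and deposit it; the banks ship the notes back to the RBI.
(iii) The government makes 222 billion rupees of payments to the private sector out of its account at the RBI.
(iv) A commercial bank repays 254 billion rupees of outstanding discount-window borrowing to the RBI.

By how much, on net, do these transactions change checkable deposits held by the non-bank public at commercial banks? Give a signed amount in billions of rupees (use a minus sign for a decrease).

+299 billion

OMO purchase (from banks) 274 billion rupees: the counterparty is a bank, so public deposits are unchanged → 0.
Currency deposit 77 billion rupees: non-bank counterparties' bank balances rise → +77B.
Government spending 222 billion rupees: non-bank counterparties' bank balances rise → +222B.
Discount-window repayment 254 billion rupees: the counterparty is a bank, so public deposits are unchanged → 0.
Net: 0 + 77 + 222 + 0 = +299 billion.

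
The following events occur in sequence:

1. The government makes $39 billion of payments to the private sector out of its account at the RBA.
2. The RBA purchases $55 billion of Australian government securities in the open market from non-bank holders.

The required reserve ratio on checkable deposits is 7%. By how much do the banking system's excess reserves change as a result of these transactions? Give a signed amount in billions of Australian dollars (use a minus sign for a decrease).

+$87.42 billion

Government spending $39 billion: reserves +$39B, deposits +$39B.
Asset purchase (from non-banks) $55 billion: reserves +$55B, deposits +$55B.
Totals: Δreserves = +$94B, Δdeposits = +$94B.
Δrequired reserves = 7% × +$94B = +$6.58B.
Δexcess reserves = Δreserves − Δrequired = +$94B − (+$6.58B) = +$87.42 billion.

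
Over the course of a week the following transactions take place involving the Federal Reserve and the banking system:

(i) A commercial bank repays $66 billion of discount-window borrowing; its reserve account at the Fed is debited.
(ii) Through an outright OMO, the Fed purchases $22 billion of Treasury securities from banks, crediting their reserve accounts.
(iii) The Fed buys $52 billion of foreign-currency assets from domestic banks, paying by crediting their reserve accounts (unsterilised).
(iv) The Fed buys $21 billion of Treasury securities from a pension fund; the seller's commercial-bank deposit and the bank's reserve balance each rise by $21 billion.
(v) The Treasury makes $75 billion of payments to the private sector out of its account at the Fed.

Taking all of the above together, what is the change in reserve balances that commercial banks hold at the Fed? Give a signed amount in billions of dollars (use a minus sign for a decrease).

Discount-window repayment $66 billion: repayment is debited from reserves → −$66B.
OMO purchase (from banks) $22 billion: the Fed pays by crediting reserve accounts → +$22B.
FX purchase $52 billion: the Fed pays by crediting reserve accounts → +$52B.
Asset purchase (from non-banks) $21 billion: the Fed pays by crediting reserve accounts → +$21B.
Government spending $75 billion: government payments flow into bank reserve accounts → +$75B.
Net: −66 + 22 + 52 + 21 + 75 = +$104 billion.

+$104 billion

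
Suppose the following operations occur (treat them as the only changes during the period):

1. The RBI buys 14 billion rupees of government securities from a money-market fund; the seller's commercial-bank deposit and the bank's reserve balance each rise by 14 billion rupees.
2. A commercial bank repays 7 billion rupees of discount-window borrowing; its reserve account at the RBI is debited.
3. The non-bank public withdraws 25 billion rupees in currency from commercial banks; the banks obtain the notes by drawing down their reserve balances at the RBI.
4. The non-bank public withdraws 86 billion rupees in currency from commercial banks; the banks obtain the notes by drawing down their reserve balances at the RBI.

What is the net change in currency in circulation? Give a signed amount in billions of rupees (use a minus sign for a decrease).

Asset purchase (from non-banks) 14 billion rupees: no currency enters or leaves circulation → 0.
Discount-window repayment 7 billion rupees: no currency enters or leaves circulation → 0.
Currency withdrawal 25 billion rupees: notes leave the central bank → +25B.
Currency withdrawal 86 billion rupees: notes leave the central bank → +86B.
Net: 0 + 0 + 25 + 86 = +111 billion.

+111 billion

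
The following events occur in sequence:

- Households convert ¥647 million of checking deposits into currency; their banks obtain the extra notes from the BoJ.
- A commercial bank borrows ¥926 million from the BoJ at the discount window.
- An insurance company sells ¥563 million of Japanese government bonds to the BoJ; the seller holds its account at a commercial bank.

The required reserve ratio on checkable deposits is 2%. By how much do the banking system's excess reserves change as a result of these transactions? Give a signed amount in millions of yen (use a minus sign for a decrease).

+¥843.68 million

Currency withdrawal ¥647 million: reserves −¥647M, deposits −¥647M.
Discount-window loan ¥926 million: reserves +¥926M, deposits 0.
Asset purchase (from non-banks) ¥563 million: reserves +¥563M, deposits +¥563M.
Totals: Δreserves = +¥842M, Δdeposits = −¥84M.
Δrequired reserves = 2% × −¥84M = −¥1.68M.
Δexcess reserves = Δreserves − Δrequired = +¥842M − (−¥1.68M) = +¥843.68 million.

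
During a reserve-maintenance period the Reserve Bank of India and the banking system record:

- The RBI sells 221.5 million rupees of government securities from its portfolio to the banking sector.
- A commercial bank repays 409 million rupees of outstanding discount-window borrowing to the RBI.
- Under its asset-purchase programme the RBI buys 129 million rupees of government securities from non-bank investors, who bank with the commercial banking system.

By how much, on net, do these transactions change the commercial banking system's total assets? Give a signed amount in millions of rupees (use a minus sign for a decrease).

OMO sale (to banks) 221.5 million rupees: just an asset swap on bank balance sheets → 0.
Discount-window repayment 409 million rupees: bank balance sheets shrink → −409M.
Asset purchase (from non-banks) 129 million rupees: bank balance sheets expand → +129M.
Net: 0 − 409 + 129 = -280 million.

-280 million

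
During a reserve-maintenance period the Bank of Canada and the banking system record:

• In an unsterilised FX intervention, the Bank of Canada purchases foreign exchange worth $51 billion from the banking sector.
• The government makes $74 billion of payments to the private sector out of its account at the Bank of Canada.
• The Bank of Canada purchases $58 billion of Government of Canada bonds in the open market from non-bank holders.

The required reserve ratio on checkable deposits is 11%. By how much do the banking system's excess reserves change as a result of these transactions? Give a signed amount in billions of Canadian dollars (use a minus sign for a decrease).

FX purchase $51 billion: reserves +$51B, deposits 0.
Government spending $74 billion: reserves +$74B, deposits +$74B.
Asset purchase (from non-banks) $58 billion: reserves +$58B, deposits +$58B.
Totals: Δreserves = +$183B, Δdeposits = +$132B.
Δrequired reserves = 11% × +$132B = +$14.52B.
Δexcess reserves = Δreserves − Δrequired = +$183B − (+$14.52B) = +$168.48 billion.

+$168.48 billion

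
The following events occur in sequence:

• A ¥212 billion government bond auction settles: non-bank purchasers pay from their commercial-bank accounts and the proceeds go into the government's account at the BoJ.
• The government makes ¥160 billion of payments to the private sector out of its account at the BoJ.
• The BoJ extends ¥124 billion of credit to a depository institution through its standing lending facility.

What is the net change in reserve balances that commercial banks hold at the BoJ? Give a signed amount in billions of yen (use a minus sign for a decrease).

+¥72 billion

BoJ balance sheet:
  Assets:      Loans to banks +¥124B
  Liabilities: Bank reserves +¥72B, Government deposits +¥52B
So the change in reserve balances that commercial banks hold at the BoJ is +¥72 billion.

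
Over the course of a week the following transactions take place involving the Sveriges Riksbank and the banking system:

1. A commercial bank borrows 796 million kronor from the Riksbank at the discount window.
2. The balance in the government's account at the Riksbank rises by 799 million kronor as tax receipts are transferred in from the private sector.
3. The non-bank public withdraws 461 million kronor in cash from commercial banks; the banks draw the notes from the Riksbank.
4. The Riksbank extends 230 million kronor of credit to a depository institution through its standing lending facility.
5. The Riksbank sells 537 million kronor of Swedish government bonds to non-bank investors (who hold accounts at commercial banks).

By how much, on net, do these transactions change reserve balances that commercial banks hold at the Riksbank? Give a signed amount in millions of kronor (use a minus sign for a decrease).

-771 million

Riksbank balance sheet:
  Assets:      Securities −537M, Loans to banks +1026M
  Liabilities: Bank reserves −771M, Currency in circulation +461M, Government deposits +799M
So the change in reserve balances that commercial banks hold at the Riksbank is -771 million.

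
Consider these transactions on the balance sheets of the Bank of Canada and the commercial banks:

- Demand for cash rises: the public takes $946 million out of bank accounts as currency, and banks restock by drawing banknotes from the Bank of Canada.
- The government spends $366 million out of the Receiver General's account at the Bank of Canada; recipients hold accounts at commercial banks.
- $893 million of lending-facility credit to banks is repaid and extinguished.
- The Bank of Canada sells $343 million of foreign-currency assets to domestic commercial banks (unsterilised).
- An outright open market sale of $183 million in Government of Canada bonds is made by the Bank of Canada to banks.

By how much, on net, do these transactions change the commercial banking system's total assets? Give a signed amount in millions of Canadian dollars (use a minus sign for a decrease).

-$1473 million

Bank of Canada balance sheet:
  Assets:      Securities −$183M, Loans to banks −$893M, Foreign assets −$343M
  Liabilities: Bank reserves −$1999M, Currency in circulation +$946M, Government deposits −$366M
Commercial banking system:
  Assets:      Reserves at CB −$1999M, Securities +$183M, Foreign assets +$343M
  Liabilities: Checkable deposits −$580M, Borrowings from CB −$893M
Change in total bank assets = -$1473 million.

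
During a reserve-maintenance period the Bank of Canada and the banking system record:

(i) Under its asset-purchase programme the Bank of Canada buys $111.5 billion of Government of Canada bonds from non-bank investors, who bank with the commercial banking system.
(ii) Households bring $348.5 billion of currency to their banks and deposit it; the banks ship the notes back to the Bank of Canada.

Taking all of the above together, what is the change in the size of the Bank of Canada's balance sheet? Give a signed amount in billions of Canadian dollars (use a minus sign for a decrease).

Bank of Canada balance sheet:
  Assets:      Securities +$111.5B
  Liabilities: Bank reserves +$460B, Currency in circulation −$348.5B
Change in total Bank of Canada assets = +$111.5 billion.

+$111.5 billion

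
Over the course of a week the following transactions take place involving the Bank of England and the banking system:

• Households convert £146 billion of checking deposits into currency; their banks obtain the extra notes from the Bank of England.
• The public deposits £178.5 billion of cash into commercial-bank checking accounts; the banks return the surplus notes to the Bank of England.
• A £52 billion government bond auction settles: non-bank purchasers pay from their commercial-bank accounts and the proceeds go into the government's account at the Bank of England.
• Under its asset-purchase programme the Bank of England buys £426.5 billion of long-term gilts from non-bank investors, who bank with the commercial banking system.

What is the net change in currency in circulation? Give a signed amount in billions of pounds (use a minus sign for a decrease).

-£32.5 billion

Bank of England balance sheet:
  Assets:      Securities +£426.5B
  Liabilities: Bank reserves +£407B, Currency in circulation −£32.5B, Government deposits +£52B
So the change in currency in circulation is -£32.5 billion.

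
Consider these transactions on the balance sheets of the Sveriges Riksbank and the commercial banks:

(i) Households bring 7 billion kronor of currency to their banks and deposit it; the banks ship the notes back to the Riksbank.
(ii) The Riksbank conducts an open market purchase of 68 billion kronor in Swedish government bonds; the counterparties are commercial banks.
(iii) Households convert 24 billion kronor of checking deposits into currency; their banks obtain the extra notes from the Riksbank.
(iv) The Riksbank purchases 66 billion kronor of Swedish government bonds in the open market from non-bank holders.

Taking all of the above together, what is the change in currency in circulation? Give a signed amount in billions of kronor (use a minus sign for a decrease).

+17 billion

Riksbank balance sheet:
  Assets:      Securities +134B
  Liabilities: Bank reserves +117B, Currency in circulation +17B
Commercial banking system:
  Assets:      Reserves at CB +117B, Securities −68B
  Liabilities: Checkable deposits +49B
So the change in currency in circulation is +17 billion.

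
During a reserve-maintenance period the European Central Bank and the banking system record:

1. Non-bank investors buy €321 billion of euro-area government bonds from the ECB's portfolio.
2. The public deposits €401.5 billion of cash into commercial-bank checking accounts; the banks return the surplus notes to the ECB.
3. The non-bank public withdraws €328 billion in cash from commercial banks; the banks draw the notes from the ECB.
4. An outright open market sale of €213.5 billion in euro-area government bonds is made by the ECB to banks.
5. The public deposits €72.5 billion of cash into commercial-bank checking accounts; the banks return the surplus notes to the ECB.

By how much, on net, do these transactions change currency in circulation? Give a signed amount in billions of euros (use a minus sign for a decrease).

Asset sale (to non-banks) €321 billion: no currency enters or leaves circulation → 0.
Currency deposit €401.5 billion: notes return to the central bank → −€401.5B.
Currency withdrawal €328 billion: notes leave the central bank → +€328B.
OMO sale (to banks) €213.5 billion: no currency enters or leaves circulation → 0.
Currency deposit €72.5 billion: notes return to the central bank → −€72.5B.
Net: 0 − 401.5 + 328 + 0 − 72.5 = -€146 billion.

-€146 billion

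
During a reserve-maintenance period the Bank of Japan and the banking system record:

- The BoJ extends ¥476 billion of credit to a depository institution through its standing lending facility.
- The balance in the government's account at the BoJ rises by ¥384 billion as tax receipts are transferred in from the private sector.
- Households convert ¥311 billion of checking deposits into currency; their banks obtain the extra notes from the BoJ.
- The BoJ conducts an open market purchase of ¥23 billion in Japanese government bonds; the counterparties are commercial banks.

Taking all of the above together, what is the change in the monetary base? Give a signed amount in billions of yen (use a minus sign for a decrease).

BoJ balance sheet:
  Assets:      Securities +¥23B, Loans to banks +¥476B
  Liabilities: Bank reserves −¥196B, Currency in circulation +¥311B, Government deposits +¥384B
Monetary base = currency + reserves: +¥311B + (−¥196B) = +¥115 billion.

+¥115 billion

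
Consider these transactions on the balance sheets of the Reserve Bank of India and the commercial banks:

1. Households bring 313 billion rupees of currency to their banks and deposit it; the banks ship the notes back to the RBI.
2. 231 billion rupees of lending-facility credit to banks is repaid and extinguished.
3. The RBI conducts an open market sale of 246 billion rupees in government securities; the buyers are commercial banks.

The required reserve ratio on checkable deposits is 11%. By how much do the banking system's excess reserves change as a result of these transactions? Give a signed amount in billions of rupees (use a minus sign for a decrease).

-198.43 billion

Currency deposit 313 billion rupees: reserves +313B, deposits +313B.
Discount-window repayment 231 billion rupees: reserves −231B, deposits 0.
OMO sale (to banks) 246 billion rupees: reserves −246B, deposits 0.
Totals: Δreserves = −164B, Δdeposits = +313B.
Δrequired reserves = 11% × +313B = +34.43B.
Δexcess reserves = Δreserves − Δrequired = −164B − (+34.43B) = -198.43 billion.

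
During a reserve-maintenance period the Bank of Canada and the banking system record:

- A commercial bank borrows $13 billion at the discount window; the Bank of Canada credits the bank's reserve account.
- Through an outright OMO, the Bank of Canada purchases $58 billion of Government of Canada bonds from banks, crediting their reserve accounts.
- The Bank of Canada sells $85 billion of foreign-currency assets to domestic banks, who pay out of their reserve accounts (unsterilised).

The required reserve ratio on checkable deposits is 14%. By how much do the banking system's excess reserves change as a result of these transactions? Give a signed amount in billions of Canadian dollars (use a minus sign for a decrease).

Discount-window loan $13 billion: reserves +$13B, deposits 0.
OMO purchase (from banks) $58 billion: reserves +$58B, deposits 0.
FX sale $85 billion: reserves −$85B, deposits 0.
Totals: Δreserves = −$14B, Δdeposits = 0.
Δrequired reserves = 14% × 0 = 0.
Δexcess reserves = Δreserves − Δrequired = −$14B − (0) = -$14 billion.

-$14 billion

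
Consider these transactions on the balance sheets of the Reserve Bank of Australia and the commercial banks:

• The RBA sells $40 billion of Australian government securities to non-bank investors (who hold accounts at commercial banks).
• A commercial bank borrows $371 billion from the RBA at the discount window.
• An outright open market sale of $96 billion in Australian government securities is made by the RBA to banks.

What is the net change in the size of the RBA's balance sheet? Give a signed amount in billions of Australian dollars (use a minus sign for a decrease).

+$235 billion

Asset sale (to non-banks) $40 billion: an RBA asset is shed → −$40B.
Discount-window loan $371 billion: an RBA asset is acquired → +$371B.
OMO sale (to banks) $96 billion: an RBA asset is shed → −$96B.
Net: −40 + 371 − 96 = +$235 billion.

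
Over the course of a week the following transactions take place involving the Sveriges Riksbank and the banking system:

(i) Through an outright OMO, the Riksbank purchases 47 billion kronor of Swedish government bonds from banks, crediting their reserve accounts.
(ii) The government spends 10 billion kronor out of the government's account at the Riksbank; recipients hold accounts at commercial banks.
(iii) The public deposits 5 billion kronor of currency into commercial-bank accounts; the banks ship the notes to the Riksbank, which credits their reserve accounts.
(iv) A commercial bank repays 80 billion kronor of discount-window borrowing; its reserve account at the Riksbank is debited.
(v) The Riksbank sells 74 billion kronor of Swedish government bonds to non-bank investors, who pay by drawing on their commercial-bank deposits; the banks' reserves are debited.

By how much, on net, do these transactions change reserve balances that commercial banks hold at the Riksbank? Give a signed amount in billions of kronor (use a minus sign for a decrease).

-92 billion

Riksbank balance sheet:
  Assets:      Securities −27B, Loans to banks −80B
  Liabilities: Bank reserves −92B, Currency in circulation −5B, Government deposits −10B
Commercial banking system:
  Assets:      Reserves at CB −92B, Securities −47B
  Liabilities: Checkable deposits −59B, Borrowings from CB −80B
So the change in reserve balances that commercial banks hold at the Riksbank is -92 billion.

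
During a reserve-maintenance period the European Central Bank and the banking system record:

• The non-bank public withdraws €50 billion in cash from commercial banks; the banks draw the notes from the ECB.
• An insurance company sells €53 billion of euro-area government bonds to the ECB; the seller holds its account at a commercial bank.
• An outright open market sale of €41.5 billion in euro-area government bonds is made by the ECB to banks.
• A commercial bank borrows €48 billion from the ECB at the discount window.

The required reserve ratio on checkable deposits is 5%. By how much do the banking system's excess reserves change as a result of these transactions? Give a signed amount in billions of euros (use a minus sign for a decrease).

Currency withdrawal €50 billion: reserves −€50B, deposits −€50B.
Asset purchase (from non-banks) €53 billion: reserves +€53B, deposits +€53B.
OMO sale (to banks) €41.5 billion: reserves −€41.5B, deposits 0.
Discount-window loan €48 billion: reserves +€48B, deposits 0.
Totals: Δreserves = +€9.5B, Δdeposits = +€3B.
Δrequired reserves = 5% × +€3B = +€0.15B.
Δexcess reserves = Δreserves − Δrequired = +€9.5B − (+€0.15B) = +€9.35 billion.

+€9.35 billion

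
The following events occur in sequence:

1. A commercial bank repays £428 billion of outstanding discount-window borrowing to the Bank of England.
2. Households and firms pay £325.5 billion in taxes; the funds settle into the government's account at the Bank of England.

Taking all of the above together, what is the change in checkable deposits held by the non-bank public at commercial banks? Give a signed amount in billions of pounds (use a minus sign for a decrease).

Bank of England balance sheet:
  Assets:      Loans to banks −£428B
  Liabilities: Bank reserves −£753.5B, Government deposits +£325.5B
Commercial banking system:
  Assets:      Reserves at CB −£753.5B
  Liabilities: Checkable deposits −£325.5B, Borrowings from CB −£428B
So the change in checkable deposits held by the non-bank public at commercial banks is -£325.5 billion.

-£325.5 billion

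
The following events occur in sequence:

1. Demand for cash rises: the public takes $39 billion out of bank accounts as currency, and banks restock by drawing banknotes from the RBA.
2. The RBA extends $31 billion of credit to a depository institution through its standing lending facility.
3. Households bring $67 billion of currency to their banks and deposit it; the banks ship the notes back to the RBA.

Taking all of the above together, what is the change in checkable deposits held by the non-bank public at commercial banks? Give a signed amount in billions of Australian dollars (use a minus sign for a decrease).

Currency withdrawal $39 billion: non-bank counterparties' bank balances fall → −$39B.
Discount-window loan $31 billion: the counterparty is a bank, so public deposits are unchanged → 0.
Currency deposit $67 billion: non-bank counterparties' bank balances rise → +$67B.
Net: −39 + 0 + 67 = +$28 billion.

+$28 billion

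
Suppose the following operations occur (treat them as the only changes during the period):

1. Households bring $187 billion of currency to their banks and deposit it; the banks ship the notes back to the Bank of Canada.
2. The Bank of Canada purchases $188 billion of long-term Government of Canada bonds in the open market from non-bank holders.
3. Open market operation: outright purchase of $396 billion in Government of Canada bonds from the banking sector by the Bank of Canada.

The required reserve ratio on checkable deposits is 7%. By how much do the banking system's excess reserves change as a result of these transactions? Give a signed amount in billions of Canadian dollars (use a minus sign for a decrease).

Currency deposit $187 billion: reserves +$187B, deposits +$187B.
Asset purchase (from non-banks) $188 billion: reserves +$188B, deposits +$188B.
OMO purchase (from banks) $396 billion: reserves +$396B, deposits 0.
Totals: Δreserves = +$771B, Δdeposits = +$375B.
Δrequired reserves = 7% × +$375B = +$26.25B.
Δexcess reserves = Δreserves − Δrequired = +$771B − (+$26.25B) = +$744.75 billion.

+$744.75 billion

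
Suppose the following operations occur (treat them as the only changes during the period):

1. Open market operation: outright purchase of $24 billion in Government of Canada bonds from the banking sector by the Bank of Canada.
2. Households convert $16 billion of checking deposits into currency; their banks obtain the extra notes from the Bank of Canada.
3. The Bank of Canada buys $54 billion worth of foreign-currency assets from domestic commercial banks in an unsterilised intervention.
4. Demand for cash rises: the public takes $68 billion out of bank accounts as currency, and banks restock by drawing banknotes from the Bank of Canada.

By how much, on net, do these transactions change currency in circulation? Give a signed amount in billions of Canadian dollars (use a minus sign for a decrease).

+$84 billion

Bank of Canada balance sheet:
  Assets:      Securities +$24B, Foreign assets +$54B
  Liabilities: Bank reserves −$6B, Currency in circulation +$84B
Commercial banking system:
  Assets:      Reserves at CB −$6B, Securities −$24B, Foreign assets −$54B
  Liabilities: Checkable deposits −$84B
So the change in currency in circulation is +$84 billion.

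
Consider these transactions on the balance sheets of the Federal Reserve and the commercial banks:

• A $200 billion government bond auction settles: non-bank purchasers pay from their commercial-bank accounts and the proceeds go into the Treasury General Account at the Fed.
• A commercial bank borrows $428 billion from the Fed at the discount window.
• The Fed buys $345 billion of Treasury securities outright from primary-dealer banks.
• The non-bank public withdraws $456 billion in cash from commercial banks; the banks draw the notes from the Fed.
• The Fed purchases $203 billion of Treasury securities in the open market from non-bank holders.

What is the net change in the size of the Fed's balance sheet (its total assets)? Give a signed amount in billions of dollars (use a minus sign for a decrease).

+$976 billion

Fed balance sheet:
  Assets:      Securities +$548B, Loans to banks +$428B
  Liabilities: Bank reserves +$320B, Currency in circulation +$456B, Government deposits +$200B
Change in total Fed assets = +$976 billion.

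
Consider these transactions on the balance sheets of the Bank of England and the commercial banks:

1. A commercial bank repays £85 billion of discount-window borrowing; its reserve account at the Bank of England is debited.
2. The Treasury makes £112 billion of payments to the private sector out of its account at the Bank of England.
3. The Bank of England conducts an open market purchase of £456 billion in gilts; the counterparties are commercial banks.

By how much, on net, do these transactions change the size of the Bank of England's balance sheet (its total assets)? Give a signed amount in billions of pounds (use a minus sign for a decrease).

Bank of England balance sheet:
  Assets:      Securities +£456B, Loans to banks −£85B
  Liabilities: Bank reserves +£483B, Government deposits −£112B
Commercial banking system:
  Assets:      Reserves at CB +£483B, Securities −£456B
  Liabilities: Checkable deposits +£112B, Borrowings from CB −£85B
Change in total Bank of England assets = +£371 billion.

+£371 billion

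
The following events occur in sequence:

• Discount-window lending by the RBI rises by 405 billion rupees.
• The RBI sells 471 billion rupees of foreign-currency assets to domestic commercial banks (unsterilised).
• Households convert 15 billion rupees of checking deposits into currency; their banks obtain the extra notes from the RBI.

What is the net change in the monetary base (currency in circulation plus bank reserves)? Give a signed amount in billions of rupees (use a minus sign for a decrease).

RBI balance sheet:
  Assets:      Loans to banks +405B, Foreign assets −471B
  Liabilities: Bank reserves −81B, Currency in circulation +15B
Monetary base = currency + reserves: +15B + (−81B) = -66 billion.

-66 billion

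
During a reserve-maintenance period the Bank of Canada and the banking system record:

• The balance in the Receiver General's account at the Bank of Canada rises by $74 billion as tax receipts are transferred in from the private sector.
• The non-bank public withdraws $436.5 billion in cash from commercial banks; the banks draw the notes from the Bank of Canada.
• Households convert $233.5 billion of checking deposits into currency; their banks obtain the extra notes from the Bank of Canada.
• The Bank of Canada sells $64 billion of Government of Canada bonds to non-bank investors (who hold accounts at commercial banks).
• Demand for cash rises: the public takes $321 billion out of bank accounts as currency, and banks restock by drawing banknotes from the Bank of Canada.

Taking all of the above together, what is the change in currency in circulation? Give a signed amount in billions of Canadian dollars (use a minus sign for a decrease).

+$991 billion

Government account inflow $74 billion: no currency enters or leaves circulation → 0.
Currency withdrawal $436.5 billion: notes leave the central bank → +$436.5B.
Currency withdrawal $233.5 billion: notes leave the central bank → +$233.5B.
Asset sale (to non-banks) $64 billion: no currency enters or leaves circulation → 0.
Currency withdrawal $321 billion: notes leave the central bank → +$321B.
Net: 0 + 436.5 + 233.5 + 0 + 321 = +$991 billion.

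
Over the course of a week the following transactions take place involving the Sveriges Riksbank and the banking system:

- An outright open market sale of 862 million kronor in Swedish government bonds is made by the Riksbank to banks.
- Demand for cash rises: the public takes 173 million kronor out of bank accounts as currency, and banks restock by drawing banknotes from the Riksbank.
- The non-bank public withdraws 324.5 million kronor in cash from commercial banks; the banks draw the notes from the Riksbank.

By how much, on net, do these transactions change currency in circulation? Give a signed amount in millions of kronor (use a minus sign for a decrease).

Riksbank balance sheet:
  Assets:      Securities −862M
  Liabilities: Bank reserves −1359.5M, Currency in circulation +497.5M
Commercial banking system:
  Assets:      Reserves at CB −1359.5M, Securities +862M
  Liabilities: Checkable deposits −497.5M
So the change in currency in circulation is +497.5 million.

+497.5 million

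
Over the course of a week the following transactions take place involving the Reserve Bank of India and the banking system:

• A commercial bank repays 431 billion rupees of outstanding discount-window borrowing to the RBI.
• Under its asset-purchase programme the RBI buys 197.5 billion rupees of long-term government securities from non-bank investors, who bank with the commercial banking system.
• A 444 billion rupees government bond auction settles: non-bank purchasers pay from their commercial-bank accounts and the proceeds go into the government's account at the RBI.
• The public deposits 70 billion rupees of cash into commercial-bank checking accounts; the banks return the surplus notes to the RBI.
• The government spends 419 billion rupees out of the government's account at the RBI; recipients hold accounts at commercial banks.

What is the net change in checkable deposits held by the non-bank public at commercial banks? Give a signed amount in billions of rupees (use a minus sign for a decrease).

Discount-window repayment 431 billion rupees: the counterparty is a bank, so public deposits are unchanged → 0.
Asset purchase (from non-banks) 197.5 billion rupees: non-bank counterparties' bank balances rise → +197.5B.
Government account inflow 444 billion rupees: non-bank counterparties' bank balances fall → −444B.
Currency deposit 70 billion rupees: non-bank counterparties' bank balances rise → +70B.
Government spending 419 billion rupees: non-bank counterparties' bank balances rise → +419B.
Net: 0 + 197.5 − 444 + 70 + 419 = +242.5 billion.

+242.5 billion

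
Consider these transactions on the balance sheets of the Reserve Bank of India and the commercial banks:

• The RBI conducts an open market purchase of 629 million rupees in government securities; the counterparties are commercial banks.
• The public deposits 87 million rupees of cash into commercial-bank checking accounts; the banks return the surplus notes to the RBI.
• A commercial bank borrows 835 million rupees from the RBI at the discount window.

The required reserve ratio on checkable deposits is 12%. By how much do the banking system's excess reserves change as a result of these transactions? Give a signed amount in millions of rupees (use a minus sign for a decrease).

+1540.56 million

OMO purchase (from banks) 629 million rupees: reserves +629M, deposits 0.
Currency deposit 87 million rupees: reserves +87M, deposits +87M.
Discount-window loan 835 million rupees: reserves +835M, deposits 0.
Totals: Δreserves = +1551M, Δdeposits = +87M.
Δrequired reserves = 12% × +87M = +10.44M.
Δexcess reserves = Δreserves − Δrequired = +1551M − (+10.44M) = +1540.56 million.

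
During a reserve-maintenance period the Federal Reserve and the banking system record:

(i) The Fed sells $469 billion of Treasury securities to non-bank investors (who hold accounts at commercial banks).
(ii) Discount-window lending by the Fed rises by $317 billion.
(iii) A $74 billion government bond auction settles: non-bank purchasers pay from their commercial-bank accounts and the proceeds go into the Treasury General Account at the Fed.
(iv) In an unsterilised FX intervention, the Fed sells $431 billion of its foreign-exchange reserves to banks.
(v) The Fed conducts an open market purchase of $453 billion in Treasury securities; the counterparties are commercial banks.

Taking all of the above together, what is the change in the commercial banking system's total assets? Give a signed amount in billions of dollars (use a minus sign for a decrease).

Fed balance sheet:
  Assets:      Securities −$16B, Loans to banks +$317B, Foreign assets −$431B
  Liabilities: Bank reserves −$204B, Government deposits +$74B
Commercial banking system:
  Assets:      Reserves at CB −$204B, Securities −$453B, Foreign assets +$431B
  Liabilities: Checkable deposits −$543B, Borrowings from CB +$317B
Change in total bank assets = -$226 billion.

-$226 billion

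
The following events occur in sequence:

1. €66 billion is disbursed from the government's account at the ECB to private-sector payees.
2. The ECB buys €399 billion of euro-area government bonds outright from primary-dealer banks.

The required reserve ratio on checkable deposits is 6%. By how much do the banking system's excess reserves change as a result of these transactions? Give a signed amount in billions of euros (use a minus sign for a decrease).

+€461.04 billion

Government spending €66 billion: reserves +€66B, deposits +€66B.
OMO purchase (from banks) €399 billion: reserves +€399B, deposits 0.
Totals: Δreserves = +€465B, Δdeposits = +€66B.
Δrequired reserves = 6% × +€66B = +€3.96B.
Δexcess reserves = Δreserves − Δrequired = +€465B − (+€3.96B) = +€461.04 billion.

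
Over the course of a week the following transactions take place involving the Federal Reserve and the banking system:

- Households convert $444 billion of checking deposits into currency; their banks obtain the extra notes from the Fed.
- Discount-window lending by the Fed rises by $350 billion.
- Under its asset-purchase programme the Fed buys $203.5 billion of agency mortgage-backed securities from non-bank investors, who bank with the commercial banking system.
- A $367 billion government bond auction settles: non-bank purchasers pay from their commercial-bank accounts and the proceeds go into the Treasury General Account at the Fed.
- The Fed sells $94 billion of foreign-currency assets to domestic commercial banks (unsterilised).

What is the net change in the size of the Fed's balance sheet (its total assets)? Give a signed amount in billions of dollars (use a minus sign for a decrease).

Fed balance sheet:
  Assets:      Securities +$203.5B, Loans to banks +$350B, Foreign assets −$94B
  Liabilities: Bank reserves −$351.5B, Currency in circulation +$444B, Government deposits +$367B
Commercial banking system:
  Assets:      Reserves at CB −$351.5B, Foreign assets +$94B
  Liabilities: Checkable deposits −$607.5B, Borrowings from CB +$350B
Change in total Fed assets = +$459.5 billion.

+$459.5 billion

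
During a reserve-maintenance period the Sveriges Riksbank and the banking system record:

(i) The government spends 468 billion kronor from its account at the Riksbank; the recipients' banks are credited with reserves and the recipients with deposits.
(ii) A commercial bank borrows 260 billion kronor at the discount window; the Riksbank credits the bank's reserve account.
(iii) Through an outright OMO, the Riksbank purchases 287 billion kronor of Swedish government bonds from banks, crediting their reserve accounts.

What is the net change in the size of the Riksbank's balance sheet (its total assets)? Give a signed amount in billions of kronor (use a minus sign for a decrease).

+547 billion

Riksbank balance sheet:
  Assets:      Securities +287B, Loans to banks +260B
  Liabilities: Bank reserves +1015B, Government deposits −468B
Commercial banking system:
  Assets:      Reserves at CB +1015B, Securities −287B
  Liabilities: Checkable deposits +468B, Borrowings from CB +260B
Change in total Riksbank assets = +547 billion.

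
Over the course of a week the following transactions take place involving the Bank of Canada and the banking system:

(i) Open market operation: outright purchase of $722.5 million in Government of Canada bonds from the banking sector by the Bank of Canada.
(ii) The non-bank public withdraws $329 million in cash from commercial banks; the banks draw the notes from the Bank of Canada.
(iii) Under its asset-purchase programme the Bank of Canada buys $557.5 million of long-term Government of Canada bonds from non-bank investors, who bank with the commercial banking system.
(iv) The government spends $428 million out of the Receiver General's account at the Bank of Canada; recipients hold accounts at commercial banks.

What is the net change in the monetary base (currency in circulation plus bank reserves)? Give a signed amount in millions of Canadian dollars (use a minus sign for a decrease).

+$1708 million

OMO purchase (from banks) $722.5 million: Bank of Canada balance sheet expands → +$722.5M.
Currency withdrawal $329 million: just a shift between currency and reserves — both are base money → 0.
Asset purchase (from non-banks) $557.5 million: Bank of Canada balance sheet expands → +$557.5M.
Government spending $428 million: a non-base liability converts back to reserves → +$428M.
Net: 722.5 + 0 + 557.5 + 428 = +$1708 million.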